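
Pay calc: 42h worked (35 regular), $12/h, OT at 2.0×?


Regular: 35h × $12 = $420.00
Overtime: 42 - 35 = 7h
OT pay: 7h × $12 × 2.0 = $168.00
Total = $420.00 + $168.00 = $588.00

$588.00


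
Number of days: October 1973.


Month: October (month 10)
October has 31 days

31 days


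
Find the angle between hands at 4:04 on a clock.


98.0°

Hour hand = 4×30 + 4×0.5 = 122.0°
Minute hand = 4×6 = 24°
Difference = |122.0 - 24| = 98.0°


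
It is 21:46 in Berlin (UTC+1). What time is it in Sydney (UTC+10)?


06:46 (next day)

Time difference = UTC+10 - UTC+1 = +9 hours
New hour = (21 + 9) mod 24
= 30 mod 24 = 6
Minutes unchanged → 06:46; 30 ≥ 24 → next day


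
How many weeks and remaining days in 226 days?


32 weeks 2 days

Weeks: 226 ÷ 7 = 32 remainder 2


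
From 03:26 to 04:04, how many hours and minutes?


End time in minutes: 4×60 + 4 = 244
Start time in minutes: 3×60 + 26 = 206
Difference = 244 - 206 = 38 minutes
= 0 hours 38 minutes

0h 38m


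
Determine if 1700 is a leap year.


No

Rules: divisible by 4 AND (not by 100 OR by 400)
1700 ÷ 4 = 425 exactly → divisible by 4
1700 ÷ 100 = 17 exactly → divisible by 100
1700 ÷ 400 = 4 remainder 100 → not divisible by 400
Divisible by 100 but not by 400 → not a leap year


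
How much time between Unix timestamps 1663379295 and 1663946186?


Difference = 1663946186 - 1663379295 = 566891 seconds
In hours: 566891 / 3600 ≈ 157.5
In days: 566891 / 86400 ≈ 6.56

566891 seconds (157.5 hours / 6.56 days)


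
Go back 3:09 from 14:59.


11:50

Start: 899 minutes from midnight
Subtract: 189 minutes
Remaining: 899 - 189 = 710
Hours: 11, Minutes: 50


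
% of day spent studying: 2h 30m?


Time: 150 minutes
Day: 1440 minutes
Percentage = (150/1440) × 100 ≈ 10.4%

10.4%


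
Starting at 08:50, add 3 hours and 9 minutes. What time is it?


11:59

Start: 530 minutes from midnight
Add: 189 minutes
Total: 719 minutes
Hours: 719 ÷ 60 = 11 remainder 59


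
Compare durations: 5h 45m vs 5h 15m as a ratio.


23:21 (1.10)

Duration 1: 345 minutes
Duration 2: 315 minutes
Ratio = 345:315
GCD = 15
Simplified = 23:21
As a decimal: 23/21 ≈ 1.10


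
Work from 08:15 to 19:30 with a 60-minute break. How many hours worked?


10h 15m (615 minutes)

Total time = (19×60+30) - (8×60+15)
= 1170 - 495 = 675 min
Minus break: 675 - 60 = 615 min
= 10h 15m


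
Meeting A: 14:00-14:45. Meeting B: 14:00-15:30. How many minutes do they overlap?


45 minutes

Meeting A: 840-885 (in minutes from midnight)
Meeting B: 840-930
Overlap start = max(840, 840) = 840
Overlap end = min(885, 930) = 885
Overlap = max(0, 885 - 840) = 45 min


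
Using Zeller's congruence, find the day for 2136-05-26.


Zeller's congruence:
q=26, m=5, k=36, j=21
h = (26 + ⌊13×6/5⌋ + 36 + ⌊36/4⌋ + ⌊21/4⌋ - 2×21) mod 7
= (26 + 15 + 36 + 9 + 5 - 42) mod 7
= 49 mod 7 = 0
h=0 → Saturday

Saturday


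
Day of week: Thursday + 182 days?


Thursday

Start: Thursday (index 3)
(3 + 182) mod 7
= 185 mod 7
= 3
Index 3 → Thursday


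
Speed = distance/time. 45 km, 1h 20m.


Distance: 45 km
Time: 1h 20m = 80 min = 80/60 = 4/3 hours
Speed = 45 ÷ (4/3) = 45 × 3 / 4 = 135/4 ≈ 33.8 km/h

33.8 km/h


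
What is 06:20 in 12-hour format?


6:20 AM

Hour: 6
6 < 12 → AM


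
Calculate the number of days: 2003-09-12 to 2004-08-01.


From September 12, 2003 to August 1, 2004
Rest of September 2003: 30 - 12 = 18
Full months: October 31, November 30, December 31, January 31, February 2004 29, March 31, April 30, May 31, June 30, July 31
Days into August 2004: 1
Total = 18 + 31 + 30 + 31 + 31 + 29 + 31 + 30 + 31 + 30 + 31 + 1 = 324 days

324 days


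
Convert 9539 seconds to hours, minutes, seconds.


2h 38m 59s

Hours: 9539 ÷ 3600 = 2 remainder 2339
Minutes: 2339 ÷ 60 = 38 remainder 59
Seconds: 59


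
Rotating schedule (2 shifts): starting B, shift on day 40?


Shift A

Shifts: A, B
Start: B (index 1)
Day 40: (1 + 40 - 1) mod 2
= 40 mod 2
= 0
Index 0 → shift A


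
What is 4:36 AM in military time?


Input: 4:36 AM
AM hour stays: 4

04:36


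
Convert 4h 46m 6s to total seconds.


17166 seconds

Hours: 4 × 3600 = 14400
Minutes: 46 × 60 = 2760
Seconds: 6
Total = 14400 + 2760 + 6 = 17166


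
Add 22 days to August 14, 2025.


Start: August 14, 2025
Add 22 days
August 14 → September 1: 31 - 14 + 1 = 18 days (22 - 18 = 4 left)
September 1 + 4 = September 5, 2025

September 5, 2025


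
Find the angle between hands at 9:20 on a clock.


Hour hand = 9×30 + 20×0.5 = 280.0°
Minute hand = 20×6 = 120°
Difference = |280.0 - 120| = 160.0°

160.0°


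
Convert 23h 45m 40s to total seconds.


85540 seconds

Hours: 23 × 3600 = 82800
Minutes: 45 × 60 = 2700
Seconds: 40
Total = 82800 + 2700 + 40 = 85540


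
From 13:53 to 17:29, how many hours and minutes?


End time in minutes: 17×60 + 29 = 1049
Start time in minutes: 13×60 + 53 = 833
Difference = 1049 - 833 = 216 minutes
= 3 hours 36 minutes

3h 36m


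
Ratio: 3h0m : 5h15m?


Duration 1: 180 minutes
Duration 2: 315 minutes
Ratio = 180:315
GCD = 45
Simplified = 4:7
As a decimal: 4/7 ≈ 0.57

4:7 (0.57)


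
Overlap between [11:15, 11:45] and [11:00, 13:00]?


Meeting A: 675-705 (in minutes from midnight)
Meeting B: 660-780
Overlap start = max(675, 660) = 675
Overlap end = min(705, 780) = 705
Overlap = max(0, 705 - 675) = 30 min

30 minutes


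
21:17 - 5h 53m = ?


15:24

Start: 1277 minutes from midnight
Subtract: 353 minutes
Remaining: 1277 - 353 = 924
Hours: 15, Minutes: 24


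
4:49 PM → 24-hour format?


16:49

Input: 4:49 PM
PM: 4 + 12 = 16


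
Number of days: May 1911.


Month: May (month 5)
May has 31 days

31 days


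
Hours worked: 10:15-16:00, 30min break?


5h 15m (315 minutes)

Total time = (16×60+0) - (10×60+15)
= 960 - 615 = 345 min
Minus break: 345 - 30 = 315 min
= 5h 15m


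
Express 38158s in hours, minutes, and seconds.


10h 35m 58s

Hours: 38158 ÷ 3600 = 10 remainder 2158
Minutes: 2158 ÷ 60 = 35 remainder 58
Seconds: 58


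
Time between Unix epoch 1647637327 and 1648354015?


716688 seconds (199.1 hours / 8.30 days)

Difference = 1648354015 - 1647637327 = 716688 seconds
In hours: 716688 / 3600 ≈ 199.1
In days: 716688 / 86400 ≈ 8.30


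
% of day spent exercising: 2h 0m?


Time: 120 minutes
Day: 1440 minutes
Percentage = (120/1440) × 100 ≈ 8.3%

8.3%


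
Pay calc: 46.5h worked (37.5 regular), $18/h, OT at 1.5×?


Regular: 37.5h × $18 = $675.00
Overtime: 46.5 - 37.5 = 9.0h
OT pay: 9.0h × $18 × 1.5 = $243.00
Total = $675.00 + $243.00 = $918.00

$918.00


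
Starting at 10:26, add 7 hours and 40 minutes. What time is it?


18:06

Start: 626 minutes from midnight
Add: 460 minutes
Total: 1086 minutes
Hours: 1086 ÷ 60 = 18 remainder 6


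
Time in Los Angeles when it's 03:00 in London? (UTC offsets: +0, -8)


19:00 (previous day)

Time difference = UTC-8 - UTC+0 = -8 hours
New hour = (3 -8) mod 24
= -5 mod 24 = 19
Minutes unchanged → 19:00; -5 < 0 → previous day


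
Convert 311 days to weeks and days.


Weeks: 311 ÷ 7 = 44 remainder 3

44 weeks 3 days


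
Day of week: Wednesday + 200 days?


Start: Wednesday (index 2)
(2 + 200) mod 7
= 202 mod 7
= 6
Index 6 → Sunday

Sunday


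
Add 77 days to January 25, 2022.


April 12, 2022

Start: January 25, 2022
Add 77 days
January 25 → February 1: 31 - 25 + 1 = 7 days (77 - 7 = 70 left)
February 1 → March 1: 28 - 1 + 1 = 28 days (70 - 28 = 42 left)
March 1 → April 1: 31 - 1 + 1 = 31 days (42 - 31 = 11 left)
April 1 + 11 = April 12, 2022


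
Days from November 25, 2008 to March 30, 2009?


125 days

From November 25, 2008 to March 30, 2009
Rest of November 2008: 30 - 25 = 5
Full months: December 31, January 31, February 2009 28
Days into March 2009: 30
Total = 5 + 31 + 31 + 28 + 30 = 125 days


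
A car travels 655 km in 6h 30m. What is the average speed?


100.8 km/h

Distance: 655 km
Time: 6h 30m = 390 min = 390/60 = 13/2 hours
Speed = 655 ÷ (13/2) = 655 × 2 / 13 = 1310/13 ≈ 100.8 km/h


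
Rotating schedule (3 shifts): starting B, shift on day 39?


Shift A

Shifts: A, B, C
Start: B (index 1)
Day 39: (1 + 39 - 1) mod 3
= 39 mod 3
= 0
Index 0 → shift A


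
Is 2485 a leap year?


Rules: divisible by 4 AND (not by 100 OR by 400)
2485 ÷ 4 = 621 remainder 1 → not divisible by 4
Not divisible by 4 → not a leap year

No


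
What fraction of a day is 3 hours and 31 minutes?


0.1465 (14.65%)

Total minutes: 3×60 + 31 = 211
Day = 24×60 = 1440 minutes
Fraction = 211/1440 ≈ 0.1465
As a percentage: 211/1440 × 100 ≈ 14.65%


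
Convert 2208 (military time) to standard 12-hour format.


Hour: 22
22 - 12 = 10 → PM

10:08 PM


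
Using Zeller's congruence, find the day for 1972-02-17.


Zeller's congruence:
q=17, m=14, k=71, j=19
h = (17 + ⌊13×15/5⌋ + 71 + ⌊71/4⌋ + ⌊19/4⌋ - 2×19) mod 7
= (17 + 39 + 71 + 17 + 4 - 38) mod 7
= 110 mod 7 = 5
h=5 → Thursday

Thursday


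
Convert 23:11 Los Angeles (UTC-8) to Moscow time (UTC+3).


10:11 (next day)

Time difference = UTC+3 - UTC-8 = +11 hours
New hour = (23 + 11) mod 24
= 34 mod 24 = 10
Minutes unchanged → 10:11; 34 ≥ 24 → next day


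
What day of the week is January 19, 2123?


Zeller's congruence:
q=19, m=13, k=22, j=21
h = (19 + ⌊13×14/5⌋ + 22 + ⌊22/4⌋ + ⌊21/4⌋ - 2×21) mod 7
= (19 + 36 + 22 + 5 + 5 - 42) mod 7
= 45 mod 7 = 3
h=3 → Tuesday

Tuesday


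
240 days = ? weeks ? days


Weeks: 240 ÷ 7 = 34 remainder 2

34 weeks 2 days


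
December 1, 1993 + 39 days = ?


Start: December 1, 1993
Add 39 days
December 1 → January 1: 31 - 1 + 1 = 31 days (39 - 31 = 8 left)
January 1 + 8 = January 9, 1994

January 9, 1994


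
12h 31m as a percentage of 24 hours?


0.5215 (52.15%)

Total minutes: 12×60 + 31 = 751
Day = 24×60 = 1440 minutes
Fraction = 751/1440 ≈ 0.5215
As a percentage: 751/1440 × 100 ≈ 52.15%


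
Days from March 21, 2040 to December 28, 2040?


282 days

From March 21, 2040 to December 28, 2040
Rest of March 2040: 31 - 21 = 10
Full months: April 30, May 31, June 30, July 31, August 31, September 30, October 31, November 30
Days into December 2040: 28
Total = 10 + 30 + 31 + 30 + 31 + 31 + 30 + 31 + 30 + 28 = 282 days


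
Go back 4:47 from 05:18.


00:31

Start: 318 minutes from midnight
Subtract: 287 minutes
Remaining: 318 - 287 = 31
Hours: 0, Minutes: 31


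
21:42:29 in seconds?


Hours: 21 × 3600 = 75600
Minutes: 42 × 60 = 2520
Seconds: 29
Total = 75600 + 2520 + 29 = 78149

78149 seconds


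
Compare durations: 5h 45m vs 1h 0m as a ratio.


23:4 (5.75)

Duration 1: 345 minutes
Duration 2: 60 minutes
Ratio = 345:60
GCD = 15
Simplified = 23:4
As a decimal: 23/4 = 5.75


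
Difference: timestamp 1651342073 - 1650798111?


543962 seconds (151.1 hours / 6.30 days)

Difference = 1651342073 - 1650798111 = 543962 seconds
In hours: 543962 / 3600 ≈ 151.1
In days: 543962 / 86400 ≈ 6.30


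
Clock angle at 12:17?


Hour hand (12 ≡ 0 on the dial): 0×30 + 17×0.5 = 8.5°
Minute hand = 17×6 = 102°
Difference = |8.5 - 102| = 93.5°

93.5°


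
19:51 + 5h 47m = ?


Start: 1191 minutes from midnight
Add: 347 minutes
Total: 1538 minutes
Hours: 1538 ÷ 60 = 25 remainder 38
25 ≥ 24 → 25 - 24 = 1 (next day)

01:38 (next day)


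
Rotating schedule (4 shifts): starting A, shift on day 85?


Shifts: A, B, C, D
Start: A (index 0)
Day 85: (0 + 85 - 1) mod 4
= 84 mod 4
= 0
Index 0 → shift A

Shift A


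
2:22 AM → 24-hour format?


Input: 2:22 AM
AM hour stays: 2

02:22


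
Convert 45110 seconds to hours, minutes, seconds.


Hours: 45110 ÷ 3600 = 12 remainder 1910
Minutes: 1910 ÷ 60 = 31 remainder 50
Seconds: 50

12h 31m 50s


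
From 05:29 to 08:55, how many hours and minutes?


End time in minutes: 8×60 + 55 = 535
Start time in minutes: 5×60 + 29 = 329
Difference = 535 - 329 = 206 minutes
= 3 hours 26 minutes

3h 26m


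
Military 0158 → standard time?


1:58 AM

Hour: 1
1 < 12 → AM


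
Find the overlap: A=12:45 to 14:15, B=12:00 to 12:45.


Meeting A: 765-855 (in minutes from midnight)
Meeting B: 720-765
Overlap start = max(765, 720) = 765
Overlap end = min(855, 765) = 765
Overlap = max(0, 765 - 765) = 0 min

0 minutes


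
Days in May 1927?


31 days

Month: May (month 5)
May has 31 days


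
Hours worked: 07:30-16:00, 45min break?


7h 45m (465 minutes)

Total time = (16×60+0) - (7×60+30)
= 960 - 450 = 510 min
Minus break: 510 - 45 = 465 min
= 7h 45m


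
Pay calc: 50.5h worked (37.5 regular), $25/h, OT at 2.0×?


Regular: 37.5h × $25 = $937.50
Overtime: 50.5 - 37.5 = 13.0h
OT pay: 13.0h × $25 × 2.0 = $650.00
Total = $937.50 + $650.00 = $1587.50

$1587.50


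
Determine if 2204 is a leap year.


Rules: divisible by 4 AND (not by 100 OR by 400)
2204 ÷ 4 = 551 exactly → divisible by 4
2204 ÷ 100 = 22 remainder 4 → not divisible by 100
Divisible by 4 but not by 100 → leap year

Yes


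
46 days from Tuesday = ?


Start: Tuesday (index 1)
(1 + 46) mod 7
= 47 mod 7
= 5
Index 5 → Saturday

Saturday


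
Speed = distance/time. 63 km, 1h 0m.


Distance: 63 km
Time: 1 hours
Speed = 63 / 1 = 63.0 km/h

63.0 km/h


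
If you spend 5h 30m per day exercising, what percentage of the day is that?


22.9%

Time: 330 minutes
Day: 1440 minutes
Percentage = (330/1440) × 100 ≈ 22.9%


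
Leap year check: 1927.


No

Rules: divisible by 4 AND (not by 100 OR by 400)
1927 ÷ 4 = 481 remainder 3 → not divisible by 4
Not divisible by 4 → not a leap year


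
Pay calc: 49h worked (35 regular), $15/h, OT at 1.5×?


Regular: 35h × $15 = $525.00
Overtime: 49 - 35 = 14h
OT pay: 14h × $15 × 1.5 = $315.00
Total = $525.00 + $315.00 = $840.00

$840.00


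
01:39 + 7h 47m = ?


09:26

Start: 99 minutes from midnight
Add: 467 minutes
Total: 566 minutes
Hours: 566 ÷ 60 = 9 remainder 26


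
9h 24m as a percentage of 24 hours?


0.3917 (39.17%)

Total minutes: 9×60 + 24 = 564
Day = 24×60 = 1440 minutes
Fraction = 564/1440 ≈ 0.3917
As a percentage: 564/1440 × 100 ≈ 39.17%


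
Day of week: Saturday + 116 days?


Wednesday

Start: Saturday (index 5)
(5 + 116) mod 7
= 121 mod 7
= 2
Index 2 → Wednesday


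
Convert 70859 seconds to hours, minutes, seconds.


Hours: 70859 ÷ 3600 = 19 remainder 2459
Minutes: 2459 ÷ 60 = 40 remainder 59
Seconds: 59

19h 40m 59s


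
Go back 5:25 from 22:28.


Start: 1348 minutes from midnight
Subtract: 325 minutes
Remaining: 1348 - 325 = 1023
Hours: 17, Minutes: 3

17:03


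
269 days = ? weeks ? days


Weeks: 269 ÷ 7 = 38 remainder 3

38 weeks 3 days


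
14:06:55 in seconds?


50815 seconds

Hours: 14 × 3600 = 50400
Minutes: 6 × 60 = 360
Seconds: 55
Total = 50400 + 360 + 55 = 50815


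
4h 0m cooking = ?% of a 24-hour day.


Time: 240 minutes
Day: 1440 minutes
Percentage = (240/1440) × 100 ≈ 16.7%

16.7%


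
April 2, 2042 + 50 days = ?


Start: April 2, 2042
Add 50 days
April 2 → May 1: 30 - 2 + 1 = 29 days (50 - 29 = 21 left)
May 1 + 21 = May 22, 2042

May 22, 2042


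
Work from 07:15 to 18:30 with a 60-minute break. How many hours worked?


10h 15m (615 minutes)

Total time = (18×60+30) - (7×60+15)
= 1110 - 435 = 675 min
Minus break: 675 - 60 = 615 min
= 10h 15m


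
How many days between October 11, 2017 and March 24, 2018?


164 days

From October 11, 2017 to March 24, 2018
Rest of October 2017: 31 - 11 = 20
Full months: November 30, December 31, January 31, February 2018 28
Days into March 2018: 24
Total = 20 + 30 + 31 + 31 + 28 + 24 = 164 days


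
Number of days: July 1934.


31 days

Month: July (month 7)
July has 31 days


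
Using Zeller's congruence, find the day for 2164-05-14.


Zeller's congruence:
q=14, m=5, k=64, j=21
h = (14 + ⌊13×6/5⌋ + 64 + ⌊64/4⌋ + ⌊21/4⌋ - 2×21) mod 7
= (14 + 15 + 64 + 16 + 5 - 42) mod 7
= 72 mod 7 = 2
h=2 → Monday

Monday


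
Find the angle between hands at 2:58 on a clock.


Hour hand = 2×30 + 58×0.5 = 89.0°
Minute hand = 58×6 = 348°
Difference = |89.0 - 348| = 259.0°
Since > 180°: 360 - 259.0 = 101.0°

101.0°


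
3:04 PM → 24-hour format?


15:04

Input: 3:04 PM
PM: 3 + 12 = 15


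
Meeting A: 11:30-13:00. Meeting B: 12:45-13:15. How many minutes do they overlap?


Meeting A: 690-780 (in minutes from midnight)
Meeting B: 765-795
Overlap start = max(690, 765) = 765
Overlap end = min(780, 795) = 780
Overlap = max(0, 780 - 765) = 15 min

15 minutes


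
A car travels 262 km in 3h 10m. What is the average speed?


82.7 km/h

Distance: 262 km
Time: 3h 10m = 190 min = 190/60 = 19/6 hours
Speed = 262 ÷ (19/6) = 262 × 6 / 19 = 1572/19 ≈ 82.7 km/h


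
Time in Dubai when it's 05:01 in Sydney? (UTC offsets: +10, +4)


23:01 (previous day)

Time difference = UTC+4 - UTC+10 = -6 hours
New hour = (5 -6) mod 24
= -1 mod 24 = 23
Minutes unchanged → 23:01; -1 < 0 → previous day


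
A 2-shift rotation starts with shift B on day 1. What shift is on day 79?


Shifts: A, B
Start: B (index 1)
Day 79: (1 + 79 - 1) mod 2
= 79 mod 2
= 1
Index 1 → shift B

Shift B


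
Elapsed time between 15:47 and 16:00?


0h 13m

End time in minutes: 16×60 + 0 = 960
Start time in minutes: 15×60 + 47 = 947
Difference = 960 - 947 = 13 minutes
= 0 hours 13 minutes


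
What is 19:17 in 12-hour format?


7:17 PM

Hour: 19
19 - 12 = 7 → PM


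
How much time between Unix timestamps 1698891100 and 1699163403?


Difference = 1699163403 - 1698891100 = 272303 seconds
In hours: 272303 / 3600 ≈ 75.6
In days: 272303 / 86400 ≈ 3.15

272303 seconds (75.6 hours / 3.15 days)


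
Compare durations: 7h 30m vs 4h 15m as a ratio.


Duration 1: 450 minutes
Duration 2: 255 minutes
Ratio = 450:255
GCD = 15
Simplified = 30:17
As a decimal: 30/17 ≈ 1.76

30:17 (1.76)


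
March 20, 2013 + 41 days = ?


April 30, 2013

Start: March 20, 2013
Add 41 days
March 20 → April 1: 31 - 20 + 1 = 12 days (41 - 12 = 29 left)
April 1 + 29 = April 30, 2013


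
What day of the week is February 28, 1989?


Zeller's congruence:
q=28, m=14, k=88, j=19
h = (28 + ⌊13×15/5⌋ + 88 + ⌊88/4⌋ + ⌊19/4⌋ - 2×19) mod 7
= (28 + 39 + 88 + 22 + 4 - 38) mod 7
= 143 mod 7 = 3
h=3 → Tuesday

Tuesday


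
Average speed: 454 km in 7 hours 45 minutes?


58.6 km/h

Distance: 454 km
Time: 7h 45m = 465 min = 465/60 = 31/4 hours
Speed = 454 ÷ (31/4) = 454 × 4 / 31 = 1816/31 ≈ 58.6 km/h


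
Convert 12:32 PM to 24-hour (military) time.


Input: 12:32 PM
12 PM → 12 (noon)

12:32


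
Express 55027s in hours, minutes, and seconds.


Hours: 55027 ÷ 3600 = 15 remainder 1027
Minutes: 1027 ÷ 60 = 17 remainder 7
Seconds: 7

15h 17m 7s


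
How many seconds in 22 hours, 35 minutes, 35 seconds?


Hours: 22 × 3600 = 79200
Minutes: 35 × 60 = 2100
Seconds: 35
Total = 79200 + 2100 + 35 = 81335

81335 seconds


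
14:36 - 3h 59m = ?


Start: 876 minutes from midnight
Subtract: 239 minutes
Remaining: 876 - 239 = 637
Hours: 10, Minutes: 37

10:37


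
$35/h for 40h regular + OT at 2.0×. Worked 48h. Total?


$1960.00

Regular: 40h × $35 = $1400.00
Overtime: 48 - 40 = 8h
OT pay: 8h × $35 × 2.0 = $560.00
Total = $1400.00 + $560.00 = $1960.00


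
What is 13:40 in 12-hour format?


1:40 PM

Hour: 13
13 - 12 = 1 → PM


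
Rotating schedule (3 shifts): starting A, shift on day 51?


Shift C

Shifts: A, B, C
Start: A (index 0)
Day 51: (0 + 51 - 1) mod 3
= 50 mod 3
= 2
Index 2 → shift C


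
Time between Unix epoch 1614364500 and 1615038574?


674074 seconds (187.2 hours / 7.80 days)

Difference = 1615038574 - 1614364500 = 674074 seconds
In hours: 674074 / 3600 ≈ 187.2
In days: 674074 / 86400 ≈ 7.80


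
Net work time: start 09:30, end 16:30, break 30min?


Total time = (16×60+30) - (9×60+30)
= 990 - 570 = 420 min
Minus break: 420 - 30 = 390 min
= 6h 30m

6h 30m (390 minutes)


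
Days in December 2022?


Month: December (month 12)
December has 31 days

31 days


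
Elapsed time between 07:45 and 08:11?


End time in minutes: 8×60 + 11 = 491
Start time in minutes: 7×60 + 45 = 465
Difference = 491 - 465 = 26 minutes
= 0 hours 26 minutes

0h 26m


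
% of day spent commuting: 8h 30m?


35.4%

Time: 510 minutes
Day: 1440 minutes
Percentage = (510/1440) × 100 ≈ 35.4%


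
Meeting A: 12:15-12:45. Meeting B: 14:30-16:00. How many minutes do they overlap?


0 minutes

Meeting A: 735-765 (in minutes from midnight)
Meeting B: 870-960
Overlap start = max(735, 870) = 870
Overlap end = min(765, 960) = 765
Overlap = max(0, 765 - 870) = 0 min


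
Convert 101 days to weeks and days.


14 weeks 3 days

Weeks: 101 ÷ 7 = 14 remainder 3


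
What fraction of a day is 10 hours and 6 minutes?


0.4208 (42.08%)

Total minutes: 10×60 + 6 = 606
Day = 24×60 = 1440 minutes
Fraction = 606/1440 ≈ 0.4208
As a percentage: 606/1440 × 100 ≈ 42.08%


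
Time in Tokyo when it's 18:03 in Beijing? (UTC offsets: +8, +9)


Time difference = UTC+9 - UTC+8 = +1 hours
New hour = (18 + 1) mod 24
= 19 mod 24 = 19
Minutes unchanged → 19:03

19:03


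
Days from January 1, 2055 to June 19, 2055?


169 days

From January 1, 2055 to June 19, 2055
Rest of January 2055: 31 - 1 = 30
Full months: February 2055 28, March 31, April 30, May 31
Days into June 2055: 19
Total = 30 + 28 + 31 + 30 + 31 + 19 = 169 days


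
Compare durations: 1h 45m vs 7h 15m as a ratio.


Duration 1: 105 minutes
Duration 2: 435 minutes
Ratio = 105:435
GCD = 15
Simplified = 7:29
As a decimal: 7/29 ≈ 0.24

7:29 (0.24)


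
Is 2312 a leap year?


Rules: divisible by 4 AND (not by 100 OR by 400)
2312 ÷ 4 = 578 exactly → divisible by 4
2312 ÷ 100 = 23 remainder 12 → not divisible by 100
Divisible by 4 but not by 100 → leap year

Yes


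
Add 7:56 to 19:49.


03:45 (next day)

Start: 1189 minutes from midnight
Add: 476 minutes
Total: 1665 minutes
Hours: 1665 ÷ 60 = 27 remainder 45
27 ≥ 24 → 27 - 24 = 3 (next day)


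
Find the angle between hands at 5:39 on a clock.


64.5°

Hour hand = 5×30 + 39×0.5 = 169.5°
Minute hand = 39×6 = 234°
Difference = |169.5 - 234| = 64.5°


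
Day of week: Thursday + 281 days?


Friday

Start: Thursday (index 3)
(3 + 281) mod 7
= 284 mod 7
= 4
Index 4 → Friday


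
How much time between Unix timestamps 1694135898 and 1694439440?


303542 seconds (84.3 hours / 3.51 days)

Difference = 1694439440 - 1694135898 = 303542 seconds
In hours: 303542 / 3600 ≈ 84.3
In days: 303542 / 86400 ≈ 3.51


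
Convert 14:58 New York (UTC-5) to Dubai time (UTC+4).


Time difference = UTC+4 - UTC-5 = +9 hours
New hour = (14 + 9) mod 24
= 23 mod 24 = 23
Minutes unchanged → 23:58

23:58


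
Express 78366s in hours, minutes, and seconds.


21h 46m 6s

Hours: 78366 ÷ 3600 = 21 remainder 2766
Minutes: 2766 ÷ 60 = 46 remainder 6
Seconds: 6


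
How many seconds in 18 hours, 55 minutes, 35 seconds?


Hours: 18 × 3600 = 64800
Minutes: 55 × 60 = 3300
Seconds: 35
Total = 64800 + 3300 + 35 = 68135

68135 seconds


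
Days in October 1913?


Month: October (month 10)
October has 31 days

31 days


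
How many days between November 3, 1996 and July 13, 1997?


252 days

From November 3, 1996 to July 13, 1997
Rest of November 1996: 30 - 3 = 27
Full months: December 31, January 31, February 1997 28, March 31, April 30, May 31, June 30
Days into July 1997: 13
Total = 27 + 31 + 31 + 28 + 31 + 30 + 31 + 30 + 13 = 252 days


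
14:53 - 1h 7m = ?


Start: 893 minutes from midnight
Subtract: 67 minutes
Remaining: 893 - 67 = 826
Hours: 13, Minutes: 46

13:46


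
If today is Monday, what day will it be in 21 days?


Monday

Start: Monday (index 0)
(0 + 21) mod 7
= 21 mod 7
= 0
Index 0 → Monday


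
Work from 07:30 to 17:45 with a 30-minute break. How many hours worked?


9h 45m (585 minutes)

Total time = (17×60+45) - (7×60+30)
= 1065 - 450 = 615 min
Minus break: 615 - 30 = 585 min
= 9h 45m


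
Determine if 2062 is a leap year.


No

Rules: divisible by 4 AND (not by 100 OR by 400)
2062 ÷ 4 = 515 remainder 2 → not divisible by 4
Not divisible by 4 → not a leap year


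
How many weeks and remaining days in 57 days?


Weeks: 57 ÷ 7 = 8 remainder 1

8 weeks 1 days


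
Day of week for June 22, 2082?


Monday

Zeller's congruence:
q=22, m=6, k=82, j=20
h = (22 + ⌊13×7/5⌋ + 82 + ⌊82/4⌋ + ⌊20/4⌋ - 2×20) mod 7
= (22 + 18 + 82 + 20 + 5 - 40) mod 7
= 107 mod 7 = 2
h=2 → Monday


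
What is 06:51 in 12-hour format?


Hour: 6
6 < 12 → AM

6:51 AM


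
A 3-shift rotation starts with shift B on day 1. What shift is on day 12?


Shift A

Shifts: A, B, C
Start: B (index 1)
Day 12: (1 + 12 - 1) mod 3
= 12 mod 3
= 0
Index 0 → shift A


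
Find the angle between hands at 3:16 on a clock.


2.0°

Hour hand = 3×30 + 16×0.5 = 98.0°
Minute hand = 16×6 = 96°
Difference = |98.0 - 96| = 2.0°


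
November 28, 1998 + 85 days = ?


February 21, 1999

Start: November 28, 1998
Add 85 days
November 28 → December 1: 30 - 28 + 1 = 3 days (85 - 3 = 82 left)
December 1 → January 1: 31 - 1 + 1 = 31 days (82 - 31 = 51 left)
January 1 → February 1: 31 - 1 + 1 = 31 days (51 - 31 = 20 left)
February 1 + 20 = February 21, 1999


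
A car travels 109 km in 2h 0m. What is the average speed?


54.5 km/h

Distance: 109 km
Time: 2 hours
Speed = 109 / 2 = 54.5 km/h


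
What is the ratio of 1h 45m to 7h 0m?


1:4 (0.25)

Duration 1: 105 minutes
Duration 2: 420 minutes
Ratio = 105:420
GCD = 105
Simplified = 1:4
As a decimal: 1/4 = 0.25


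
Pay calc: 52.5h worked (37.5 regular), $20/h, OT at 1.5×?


Regular: 37.5h × $20 = $750.00
Overtime: 52.5 - 37.5 = 15.0h
OT pay: 15.0h × $20 × 1.5 = $450.00
Total = $750.00 + $450.00 = $1200.00

$1200.00


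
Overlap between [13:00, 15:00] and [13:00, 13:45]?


Meeting A: 780-900 (in minutes from midnight)
Meeting B: 780-825
Overlap start = max(780, 780) = 780
Overlap end = min(900, 825) = 825
Overlap = max(0, 825 - 780) = 45 min

45 minutes


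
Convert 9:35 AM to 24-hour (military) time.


09:35

Input: 9:35 AM
AM hour stays: 9


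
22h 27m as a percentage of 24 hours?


0.9354 (93.54%)

Total minutes: 22×60 + 27 = 1347
Day = 24×60 = 1440 minutes
Fraction = 1347/1440 ≈ 0.9354
As a percentage: 1347/1440 × 100 ≈ 93.54%


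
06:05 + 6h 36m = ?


12:41

Start: 365 minutes from midnight
Add: 396 minutes
Total: 761 minutes
Hours: 761 ÷ 60 = 12 remainder 41


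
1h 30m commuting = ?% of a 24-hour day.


6.3%

Time: 90 minutes
Day: 1440 minutes
Percentage = (90/1440) × 100 ≈ 6.3%


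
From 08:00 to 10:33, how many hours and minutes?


2h 33m

End time in minutes: 10×60 + 33 = 633
Start time in minutes: 8×60 + 0 = 480
Difference = 633 - 480 = 153 minutes
= 2 hours 33 minutes


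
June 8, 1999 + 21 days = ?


June 29, 1999

Start: June 8, 1999
Add 21 days
June 8 + 21 = June 29, 1999


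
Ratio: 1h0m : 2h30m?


2:5 (0.40)

Duration 1: 60 minutes
Duration 2: 150 minutes
Ratio = 60:150
GCD = 30
Simplified = 2:5
As a decimal: 2/5 = 0.40


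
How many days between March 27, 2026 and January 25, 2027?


From March 27, 2026 to January 25, 2027
Rest of March 2026: 31 - 27 = 4
Full months: April 30, May 31, June 30, July 31, August 31, September 30, October 31, November 30, December 31
Days into January 2027: 25
Total = 4 + 30 + 31 + 30 + 31 + 31 + 30 + 31 + 30 + 31 + 25 = 304 days

304 days


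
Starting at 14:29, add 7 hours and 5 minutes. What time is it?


21:34

Start: 869 minutes from midnight
Add: 425 minutes
Total: 1294 minutes
Hours: 1294 ÷ 60 = 21 remainder 34


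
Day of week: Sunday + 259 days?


Sunday

Start: Sunday (index 6)
(6 + 259) mod 7
= 265 mod 7
= 6
Index 6 → Sunday


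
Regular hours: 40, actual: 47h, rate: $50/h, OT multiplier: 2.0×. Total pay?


$2700.00

Regular: 40h × $50 = $2000.00
Overtime: 47 - 40 = 7h
OT pay: 7h × $50 × 2.0 = $700.00
Total = $2000.00 + $700.00 = $2700.00


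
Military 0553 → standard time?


Hour: 5
5 < 12 → AM

5:53 AM


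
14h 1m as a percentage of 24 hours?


Total minutes: 14×60 + 1 = 841
Day = 24×60 = 1440 minutes
Fraction = 841/1440 ≈ 0.5840
As a percentage: 841/1440 × 100 ≈ 58.40%

0.5840 (58.40%)


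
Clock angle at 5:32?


26.0°

Hour hand = 5×30 + 32×0.5 = 166.0°
Minute hand = 32×6 = 192°
Difference = |166.0 - 192| = 26.0°


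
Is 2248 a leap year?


Yes

Rules: divisible by 4 AND (not by 100 OR by 400)
2248 ÷ 4 = 562 exactly → divisible by 4
2248 ÷ 100 = 22 remainder 48 → not divisible by 100
Divisible by 4 but not by 100 → leap year


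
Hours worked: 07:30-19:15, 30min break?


11h 15m (675 minutes)

Total time = (19×60+15) - (7×60+30)
= 1155 - 450 = 705 min
Minus break: 705 - 30 = 675 min
= 11h 15m


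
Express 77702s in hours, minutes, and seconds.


Hours: 77702 ÷ 3600 = 21 remainder 2102
Minutes: 2102 ÷ 60 = 35 remainder 2
Seconds: 2

21h 35m 2s


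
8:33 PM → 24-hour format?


Input: 8:33 PM
PM: 8 + 12 = 20

20:33


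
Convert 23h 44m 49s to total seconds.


85489 seconds

Hours: 23 × 3600 = 82800
Minutes: 44 × 60 = 2640
Seconds: 49
Total = 82800 + 2640 + 49 = 85489


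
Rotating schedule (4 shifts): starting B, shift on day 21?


Shifts: A, B, C, D
Start: B (index 1)
Day 21: (1 + 21 - 1) mod 4
= 21 mod 4
= 1
Index 1 → shift B

Shift B


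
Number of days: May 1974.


31 days

Month: May (month 5)
May has 31 days


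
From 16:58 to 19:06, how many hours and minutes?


End time in minutes: 19×60 + 6 = 1146
Start time in minutes: 16×60 + 58 = 1018
Difference = 1146 - 1018 = 128 minutes
= 2 hours 8 minutes

2h 8m


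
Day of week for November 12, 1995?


Zeller's congruence:
q=12, m=11, k=95, j=19
h = (12 + ⌊13×12/5⌋ + 95 + ⌊95/4⌋ + ⌊19/4⌋ - 2×19) mod 7
= (12 + 31 + 95 + 23 + 4 - 38) mod 7
= 127 mod 7 = 1
h=1 → Sunday

Sunday


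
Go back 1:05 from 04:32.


Start: 272 minutes from midnight
Subtract: 65 minutes
Remaining: 272 - 65 = 207
Hours: 3, Minutes: 27

03:27


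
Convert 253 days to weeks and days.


Weeks: 253 ÷ 7 = 36 remainder 1

36 weeks 1 days


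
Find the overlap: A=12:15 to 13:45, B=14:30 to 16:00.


Meeting A: 735-825 (in minutes from midnight)
Meeting B: 870-960
Overlap start = max(735, 870) = 870
Overlap end = min(825, 960) = 825
Overlap = max(0, 825 - 870) = 0 min

0 minutes


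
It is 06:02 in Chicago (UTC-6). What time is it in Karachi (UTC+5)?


Time difference = UTC+5 - UTC-6 = +11 hours
New hour = (6 + 11) mod 24
= 17 mod 24 = 17
Minutes unchanged → 17:02

17:02


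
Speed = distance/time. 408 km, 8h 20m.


49.0 km/h

Distance: 408 km
Time: 8h 20m = 500 min = 500/60 = 25/3 hours
Speed = 408 ÷ (25/3) = 408 × 3 / 25 = 1224/25 ≈ 49.0 km/h


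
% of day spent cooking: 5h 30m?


Time: 330 minutes
Day: 1440 minutes
Percentage = (330/1440) × 100 ≈ 22.9%

22.9%


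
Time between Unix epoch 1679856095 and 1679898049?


41954 seconds (11.7 hours / 0.49 days)

Difference = 1679898049 - 1679856095 = 41954 seconds
In hours: 41954 / 3600 ≈ 11.7
In days: 41954 / 86400 ≈ 0.49


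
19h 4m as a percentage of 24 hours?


0.7944 (79.44%)

Total minutes: 19×60 + 4 = 1144
Day = 24×60 = 1440 minutes
Fraction = 1144/1440 ≈ 0.7944
As a percentage: 1144/1440 × 100 ≈ 79.44%


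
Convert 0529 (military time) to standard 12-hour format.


Hour: 5
5 < 12 → AM

5:29 AM


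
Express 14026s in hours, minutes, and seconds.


3h 53m 46s

Hours: 14026 ÷ 3600 = 3 remainder 3226
Minutes: 3226 ÷ 60 = 53 remainder 46
Seconds: 46


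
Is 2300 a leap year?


No

Rules: divisible by 4 AND (not by 100 OR by 400)
2300 ÷ 4 = 575 exactly → divisible by 4
2300 ÷ 100 = 23 exactly → divisible by 100
2300 ÷ 400 = 5 remainder 300 → not divisible by 400
Divisible by 100 but not by 400 → not a leap year


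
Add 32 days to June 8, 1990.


July 10, 1990

Start: June 8, 1990
Add 32 days
June 8 → July 1: 30 - 8 + 1 = 23 days (32 - 23 = 9 left)
July 1 + 9 = July 10, 1990


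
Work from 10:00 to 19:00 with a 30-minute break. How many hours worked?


8h 30m (510 minutes)

Total time = (19×60+0) - (10×60+0)
= 1140 - 600 = 540 min
Minus break: 540 - 30 = 510 min
= 8h 30m


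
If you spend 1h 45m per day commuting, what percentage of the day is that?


7.3%

Time: 105 minutes
Day: 1440 minutes
Percentage = (105/1440) × 100 ≈ 7.3%


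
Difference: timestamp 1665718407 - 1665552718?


165689 seconds (46.0 hours / 1.92 days)

Difference = 1665718407 - 1665552718 = 165689 seconds
In hours: 165689 / 3600 ≈ 46.0
In days: 165689 / 86400 ≈ 1.92


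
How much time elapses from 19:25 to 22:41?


End time in minutes: 22×60 + 41 = 1361
Start time in minutes: 19×60 + 25 = 1165
Difference = 1361 - 1165 = 196 minutes
= 3 hours 16 minutes

3h 16m


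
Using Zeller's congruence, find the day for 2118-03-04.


Friday

Zeller's congruence:
q=4, m=3, k=18, j=21
h = (4 + ⌊13×4/5⌋ + 18 + ⌊18/4⌋ + ⌊21/4⌋ - 2×21) mod 7
= (4 + 10 + 18 + 4 + 5 - 42) mod 7
= -1 mod 7 = 6
h=6 → Friday


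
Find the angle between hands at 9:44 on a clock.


28.0°

Hour hand = 9×30 + 44×0.5 = 292.0°
Minute hand = 44×6 = 264°
Difference = |292.0 - 264| = 28.0°


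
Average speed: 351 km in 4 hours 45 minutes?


73.9 km/h

Distance: 351 km
Time: 4h 45m = 285 min = 285/60 = 19/4 hours
Speed = 351 ÷ (19/4) = 351 × 4 / 19 = 1404/19 ≈ 73.9 km/h


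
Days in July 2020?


31 days

Month: July (month 7)
July has 31 days


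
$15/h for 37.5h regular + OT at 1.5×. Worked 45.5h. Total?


$742.50

Regular: 37.5h × $15 = $562.50
Overtime: 45.5 - 37.5 = 8.0h
OT pay: 8.0h × $15 × 1.5 = $180.00
Total = $562.50 + $180.00 = $742.50


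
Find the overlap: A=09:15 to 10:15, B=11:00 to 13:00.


0 minutes

Meeting A: 555-615 (in minutes from midnight)
Meeting B: 660-780
Overlap start = max(555, 660) = 660
Overlap end = min(615, 780) = 615
Overlap = max(0, 615 - 660) = 0 min


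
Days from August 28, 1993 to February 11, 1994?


From August 28, 1993 to February 11, 1994
Rest of August 1993: 31 - 28 = 3
Full months: September 30, October 31, November 30, December 31, January 31
Days into February 1994: 11
Total = 3 + 30 + 31 + 30 + 31 + 31 + 11 = 167 days

167 days


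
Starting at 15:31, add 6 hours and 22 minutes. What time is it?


Start: 931 minutes from midnight
Add: 382 minutes
Total: 1313 minutes
Hours: 1313 ÷ 60 = 21 remainder 53

21:53


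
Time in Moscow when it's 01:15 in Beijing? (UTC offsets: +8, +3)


Time difference = UTC+3 - UTC+8 = -5 hours
New hour = (1 -5) mod 24
= -4 mod 24 = 20
Minutes unchanged → 20:15; -4 < 0 → previous day

20:15 (previous day)


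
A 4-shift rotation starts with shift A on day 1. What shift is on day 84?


Shifts: A, B, C, D
Start: A (index 0)
Day 84: (0 + 84 - 1) mod 4
= 83 mod 4
= 3
Index 3 → shift D

Shift D


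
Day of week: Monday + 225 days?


Start: Monday (index 0)
(0 + 225) mod 7
= 225 mod 7
= 1
Index 1 → Tuesday

Tuesday


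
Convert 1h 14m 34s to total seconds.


4474 seconds

Hours: 1 × 3600 = 3600
Minutes: 14 × 60 = 840
Seconds: 34
Total = 3600 + 840 + 34 = 4474


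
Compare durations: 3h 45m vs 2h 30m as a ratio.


Duration 1: 225 minutes
Duration 2: 150 minutes
Ratio = 225:150
GCD = 75
Simplified = 3:2
As a decimal: 3/2 = 1.50

3:2 (1.50)


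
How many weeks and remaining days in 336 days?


48 weeks 0 days

Weeks: 336 ÷ 7 = 48 remainder 0


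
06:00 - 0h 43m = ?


05:17

Start: 360 minutes from midnight
Subtract: 43 minutes
Remaining: 360 - 43 = 317
Hours: 5, Minutes: 17


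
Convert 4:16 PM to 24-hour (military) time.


16:16

Input: 4:16 PM
PM: 4 + 12 = 16


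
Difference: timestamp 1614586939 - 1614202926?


Difference = 1614586939 - 1614202926 = 384013 seconds
In hours: 384013 / 3600 ≈ 106.7
In days: 384013 / 86400 ≈ 4.44

384013 seconds (106.7 hours / 4.44 days)


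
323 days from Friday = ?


Start: Friday (index 4)
(4 + 323) mod 7
= 327 mod 7
= 5
Index 5 → Saturday

Saturday


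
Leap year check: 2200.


Rules: divisible by 4 AND (not by 100 OR by 400)
2200 ÷ 4 = 550 exactly → divisible by 4
2200 ÷ 100 = 22 exactly → divisible by 100
2200 ÷ 400 = 5 remainder 200 → not divisible by 400
Divisible by 100 but not by 400 → not a leap year

No


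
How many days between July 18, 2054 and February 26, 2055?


223 days

From July 18, 2054 to February 26, 2055
Rest of July 2054: 31 - 18 = 13
Full months: August 31, September 30, October 31, November 30, December 31, January 31
Days into February 2055: 26
Total = 13 + 31 + 30 + 31 + 30 + 31 + 31 + 26 = 223 days


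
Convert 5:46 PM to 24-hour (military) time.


Input: 5:46 PM
PM: 5 + 12 = 17

17:46


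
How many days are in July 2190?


Month: July (month 7)
July has 31 days

31 days


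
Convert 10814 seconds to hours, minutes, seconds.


Hours: 10814 ÷ 3600 = 3 remainder 14
Minutes: 14 ÷ 60 = 0 remainder 14
Seconds: 14

3h 0m 14s


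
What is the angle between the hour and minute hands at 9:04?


Hour hand = 9×30 + 4×0.5 = 272.0°
Minute hand = 4×6 = 24°
Difference = |272.0 - 24| = 248.0°
Since > 180°: 360 - 248.0 = 112.0°

112.0°


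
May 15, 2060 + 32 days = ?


June 16, 2060

Start: May 15, 2060
Add 32 days
May 15 → June 1: 31 - 15 + 1 = 17 days (32 - 17 = 15 left)
June 1 + 15 = June 16, 2060


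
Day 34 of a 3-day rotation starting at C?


Shifts: A, B, C
Start: C (index 2)
Day 34: (2 + 34 - 1) mod 3
= 35 mod 3
= 2
Index 2 → shift C

Shift C


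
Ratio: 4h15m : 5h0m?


17:20 (0.85)

Duration 1: 255 minutes
Duration 2: 300 minutes
Ratio = 255:300
GCD = 15
Simplified = 17:20
As a decimal: 17/20 = 0.85


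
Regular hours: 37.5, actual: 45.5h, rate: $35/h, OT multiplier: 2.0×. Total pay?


$1872.50

Regular: 37.5h × $35 = $1312.50
Overtime: 45.5 - 37.5 = 8.0h
OT pay: 8.0h × $35 × 2.0 = $560.00
Total = $1312.50 + $560.00 = $1872.50


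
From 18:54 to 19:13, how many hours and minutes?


0h 19m

End time in minutes: 19×60 + 13 = 1153
Start time in minutes: 18×60 + 54 = 1134
Difference = 1153 - 1134 = 19 minutes
= 0 hours 19 minutes


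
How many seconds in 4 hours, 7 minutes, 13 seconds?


Hours: 4 × 3600 = 14400
Minutes: 7 × 60 = 420
Seconds: 13
Total = 14400 + 420 + 13 = 14833

14833 seconds


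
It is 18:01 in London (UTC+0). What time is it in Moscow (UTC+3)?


21:01

Time difference = UTC+3 - UTC+0 = +3 hours
New hour = (18 + 3) mod 24
= 21 mod 24 = 21
Minutes unchanged → 21:01


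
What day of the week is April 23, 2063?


Zeller's congruence:
q=23, m=4, k=63, j=20
h = (23 + ⌊13×5/5⌋ + 63 + ⌊63/4⌋ + ⌊20/4⌋ - 2×20) mod 7
= (23 + 13 + 63 + 15 + 5 - 40) mod 7
= 79 mod 7 = 2
h=2 → Monday

Monday


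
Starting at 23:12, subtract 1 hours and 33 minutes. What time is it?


21:39

Start: 1392 minutes from midnight
Subtract: 93 minutes
Remaining: 1392 - 93 = 1299
Hours: 21, Minutes: 39


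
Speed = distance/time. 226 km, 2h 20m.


Distance: 226 km
Time: 2h 20m = 140 min = 140/60 = 7/3 hours
Speed = 226 ÷ (7/3) = 226 × 3 / 7 = 678/7 ≈ 96.9 km/h

96.9 km/h
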